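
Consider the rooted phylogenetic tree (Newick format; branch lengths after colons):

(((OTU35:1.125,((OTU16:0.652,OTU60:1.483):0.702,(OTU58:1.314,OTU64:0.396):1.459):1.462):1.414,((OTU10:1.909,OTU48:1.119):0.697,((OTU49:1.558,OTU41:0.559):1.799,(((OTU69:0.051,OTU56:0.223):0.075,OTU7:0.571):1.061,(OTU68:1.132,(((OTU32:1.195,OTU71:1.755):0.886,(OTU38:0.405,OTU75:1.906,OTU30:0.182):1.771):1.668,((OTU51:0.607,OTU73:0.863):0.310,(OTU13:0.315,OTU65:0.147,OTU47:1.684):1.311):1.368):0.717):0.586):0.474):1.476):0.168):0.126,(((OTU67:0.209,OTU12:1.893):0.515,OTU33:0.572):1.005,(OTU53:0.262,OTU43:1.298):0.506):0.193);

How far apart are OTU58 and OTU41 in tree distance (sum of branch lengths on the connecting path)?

9.651

The path runs OTU58 → … → MRCA → … → OTU41; the MRCA is the node subtending ((OTU35,((OTU16,OTU60),(OTU58,OTU64))),((OTU10,OTU48),((OTU49,OTU41),(((OTU69,OTU56),OTU7),(OTU68,(((OTU32,OTU71),(OTU38,OTU75,OTU30)),((OTU51,OTU73),(OTU13,OTU65,OTU47)))))))).
Branch lengths along that path: 1.314 + 1.459 + 1.462 + 1.414 + 0.168 + 1.476 + 1.799 + 0.559 = 9.651.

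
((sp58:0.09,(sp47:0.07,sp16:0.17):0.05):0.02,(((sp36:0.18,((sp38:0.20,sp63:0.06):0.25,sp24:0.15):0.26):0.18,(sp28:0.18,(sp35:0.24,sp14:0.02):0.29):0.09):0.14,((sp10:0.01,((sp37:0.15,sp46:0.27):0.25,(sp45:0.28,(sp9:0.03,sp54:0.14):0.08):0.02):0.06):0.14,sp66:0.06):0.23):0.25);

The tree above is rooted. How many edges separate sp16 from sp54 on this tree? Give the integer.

10

The MRCA of sp16 and sp54 is the root of the tree.
From sp16 up to that node: 3 branches. From sp54 up to the same node: 7 branches. Total: 3 + 7 = 10.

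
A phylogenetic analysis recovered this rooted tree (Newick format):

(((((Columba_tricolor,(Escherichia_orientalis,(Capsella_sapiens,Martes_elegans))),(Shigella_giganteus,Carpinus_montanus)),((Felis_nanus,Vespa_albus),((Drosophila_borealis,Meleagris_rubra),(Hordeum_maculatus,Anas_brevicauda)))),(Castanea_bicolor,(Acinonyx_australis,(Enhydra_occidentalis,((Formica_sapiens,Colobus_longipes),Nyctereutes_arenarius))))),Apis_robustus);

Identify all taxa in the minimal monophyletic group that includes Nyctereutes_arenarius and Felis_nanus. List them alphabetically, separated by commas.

Acinonyx_australis, Anas_brevicauda, Capsella_sapiens, Carpinus_montanus, Castanea_bicolor, Colobus_longipes, Columba_tricolor, Drosophila_borealis, Enhydra_occidentalis, Escherichia_orientalis, Felis_nanus, Formica_sapiens, Hordeum_maculatus, Martes_elegans, Meleagris_rubra, Nyctereutes_arenarius, Shigella_giganteus, Vespa_albus

Tracing Nyctereutes_arenarius: it sits inside ((Formica_sapiens,Colobus_longipes),Nyctereutes_arenarius).
Tracing Felis_nanus: it sits inside (Felis_nanus,Vespa_albus).
The smallest clade enclosing both is ((((Columba_tricolor,(Escherichia_orientalis,(Capsella_sapiens,Martes_elegans))),(Shigella_giganteus,Carpinus_montanus)),((Felis_nanus,Vespa_albus),((Drosophila_borealis,Meleagris_rubra),(Hordeum_maculatus,Anas_brevicauda)))),(Castanea_bicolor,(Acinonyx_australis,(Enhydra_occidentalis,((Formica_sapiens,Colobus_longipes),Nyctereutes_arenarius))))); the answer is its 18 terminal taxa in alphabetical order.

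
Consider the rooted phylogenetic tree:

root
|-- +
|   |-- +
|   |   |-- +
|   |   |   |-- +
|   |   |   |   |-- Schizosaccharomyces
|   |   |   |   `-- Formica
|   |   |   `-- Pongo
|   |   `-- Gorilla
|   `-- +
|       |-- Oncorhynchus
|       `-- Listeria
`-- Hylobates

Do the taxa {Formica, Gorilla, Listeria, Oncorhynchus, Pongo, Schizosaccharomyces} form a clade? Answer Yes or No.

The most recent common ancestor of these taxa subtends ((((Schizosaccharomyces,Formica),Pongo),Gorilla),(Oncorhynchus,Listeria)).
That clade has exactly 6 tips — every listed taxon and nothing else — so the group is monophyletic.

Yes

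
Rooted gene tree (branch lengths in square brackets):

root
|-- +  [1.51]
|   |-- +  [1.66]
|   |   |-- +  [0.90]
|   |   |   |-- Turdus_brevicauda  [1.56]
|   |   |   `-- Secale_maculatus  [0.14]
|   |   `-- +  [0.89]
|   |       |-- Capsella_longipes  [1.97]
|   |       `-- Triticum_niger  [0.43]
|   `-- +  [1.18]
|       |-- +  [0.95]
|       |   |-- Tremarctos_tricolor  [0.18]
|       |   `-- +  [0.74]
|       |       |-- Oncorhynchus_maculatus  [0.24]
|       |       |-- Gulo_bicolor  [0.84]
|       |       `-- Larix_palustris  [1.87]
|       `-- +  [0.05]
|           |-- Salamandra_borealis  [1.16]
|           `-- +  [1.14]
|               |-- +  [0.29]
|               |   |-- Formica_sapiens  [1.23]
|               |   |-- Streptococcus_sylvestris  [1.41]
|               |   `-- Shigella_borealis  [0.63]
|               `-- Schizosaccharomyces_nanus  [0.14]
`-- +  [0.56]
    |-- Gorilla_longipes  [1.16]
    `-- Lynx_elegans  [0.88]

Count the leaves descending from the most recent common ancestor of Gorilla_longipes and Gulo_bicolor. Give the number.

15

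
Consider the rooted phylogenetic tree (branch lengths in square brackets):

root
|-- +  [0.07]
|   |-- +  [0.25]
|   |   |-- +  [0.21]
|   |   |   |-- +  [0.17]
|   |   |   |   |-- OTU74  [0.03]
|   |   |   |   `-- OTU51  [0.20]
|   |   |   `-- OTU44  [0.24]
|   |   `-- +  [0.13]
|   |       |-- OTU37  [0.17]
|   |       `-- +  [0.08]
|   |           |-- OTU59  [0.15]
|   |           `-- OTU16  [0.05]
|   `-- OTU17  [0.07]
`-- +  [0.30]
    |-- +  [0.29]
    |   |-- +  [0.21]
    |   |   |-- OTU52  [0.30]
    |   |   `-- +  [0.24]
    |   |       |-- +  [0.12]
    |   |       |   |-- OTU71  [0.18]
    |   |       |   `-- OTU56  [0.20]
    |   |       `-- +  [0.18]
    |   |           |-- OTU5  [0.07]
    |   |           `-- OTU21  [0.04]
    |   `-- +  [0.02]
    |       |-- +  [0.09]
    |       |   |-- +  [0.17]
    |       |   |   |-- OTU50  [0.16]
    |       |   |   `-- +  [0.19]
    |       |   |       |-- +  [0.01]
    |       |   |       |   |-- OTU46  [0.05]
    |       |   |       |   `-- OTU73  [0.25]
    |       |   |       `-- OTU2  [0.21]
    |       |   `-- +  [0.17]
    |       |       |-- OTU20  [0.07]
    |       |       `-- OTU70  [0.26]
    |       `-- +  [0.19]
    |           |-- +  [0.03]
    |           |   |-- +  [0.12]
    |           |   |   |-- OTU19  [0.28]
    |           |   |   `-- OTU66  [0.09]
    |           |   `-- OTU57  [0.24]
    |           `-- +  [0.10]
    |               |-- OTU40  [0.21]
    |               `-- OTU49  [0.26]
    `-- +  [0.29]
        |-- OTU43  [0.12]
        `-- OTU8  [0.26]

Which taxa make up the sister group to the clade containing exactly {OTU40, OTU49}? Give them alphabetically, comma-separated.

The clade containing exactly {OTU40, OTU49} attaches to the tree at the node subtending (((OTU19,OTU66),OTU57),(OTU40,OTU49)).
The other lineage descending from that same node — the sister group — is ((OTU19,OTU66),OTU57); its 3 tips in alphabetical order are the answer.

OTU19, OTU57, OTU66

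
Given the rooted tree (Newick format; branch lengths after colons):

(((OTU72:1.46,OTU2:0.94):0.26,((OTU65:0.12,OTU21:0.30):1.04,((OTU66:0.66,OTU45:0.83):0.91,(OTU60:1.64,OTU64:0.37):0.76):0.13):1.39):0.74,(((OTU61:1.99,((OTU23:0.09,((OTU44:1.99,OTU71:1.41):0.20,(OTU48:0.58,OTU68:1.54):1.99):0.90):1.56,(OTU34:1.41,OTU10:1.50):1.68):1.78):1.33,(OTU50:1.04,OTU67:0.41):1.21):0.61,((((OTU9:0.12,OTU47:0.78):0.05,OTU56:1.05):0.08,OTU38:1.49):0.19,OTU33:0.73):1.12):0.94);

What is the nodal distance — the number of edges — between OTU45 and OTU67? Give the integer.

The MRCA of OTU45 and OTU67 is the root of the tree.
From OTU45 up to that node: 5 branches. From OTU67 up to the same node: 4 branches. Total: 5 + 4 = 9.

9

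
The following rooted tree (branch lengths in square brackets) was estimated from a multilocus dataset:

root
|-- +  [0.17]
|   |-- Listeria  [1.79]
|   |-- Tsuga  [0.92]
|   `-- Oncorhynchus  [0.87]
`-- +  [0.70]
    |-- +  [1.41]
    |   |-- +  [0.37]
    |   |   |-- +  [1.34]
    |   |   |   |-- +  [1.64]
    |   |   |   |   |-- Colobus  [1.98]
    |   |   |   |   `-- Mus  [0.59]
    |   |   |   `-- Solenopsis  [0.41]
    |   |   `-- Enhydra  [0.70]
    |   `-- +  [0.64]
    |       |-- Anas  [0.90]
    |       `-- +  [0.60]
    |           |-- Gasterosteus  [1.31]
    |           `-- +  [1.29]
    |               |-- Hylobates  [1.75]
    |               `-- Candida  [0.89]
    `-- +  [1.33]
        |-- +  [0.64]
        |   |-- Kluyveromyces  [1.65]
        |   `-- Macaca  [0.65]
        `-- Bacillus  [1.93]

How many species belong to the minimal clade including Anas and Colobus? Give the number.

8

The MRCA of Anas and Colobus is the node subtending ((((Colobus,Mus),Solenopsis),Enhydra),(Anas,(Gasterosteus,(Hylobates,Candida)))).
That clade contains 8 terminal taxa: Anas, Candida, Colobus, Enhydra, Gasterosteus, Hylobates, Mus, Solenopsis.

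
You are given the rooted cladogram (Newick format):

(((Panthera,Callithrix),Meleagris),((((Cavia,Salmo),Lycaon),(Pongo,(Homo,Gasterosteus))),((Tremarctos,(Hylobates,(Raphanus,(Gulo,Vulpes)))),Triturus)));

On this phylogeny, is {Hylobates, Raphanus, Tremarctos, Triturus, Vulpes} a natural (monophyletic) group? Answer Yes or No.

No

The MRCA of the listed taxa subtends ((Tremarctos,(Hylobates,(Raphanus,(Gulo,Vulpes)))),Triturus).
That clade also contains Gulo, which is not in the proposed group, so the group is not monophyletic.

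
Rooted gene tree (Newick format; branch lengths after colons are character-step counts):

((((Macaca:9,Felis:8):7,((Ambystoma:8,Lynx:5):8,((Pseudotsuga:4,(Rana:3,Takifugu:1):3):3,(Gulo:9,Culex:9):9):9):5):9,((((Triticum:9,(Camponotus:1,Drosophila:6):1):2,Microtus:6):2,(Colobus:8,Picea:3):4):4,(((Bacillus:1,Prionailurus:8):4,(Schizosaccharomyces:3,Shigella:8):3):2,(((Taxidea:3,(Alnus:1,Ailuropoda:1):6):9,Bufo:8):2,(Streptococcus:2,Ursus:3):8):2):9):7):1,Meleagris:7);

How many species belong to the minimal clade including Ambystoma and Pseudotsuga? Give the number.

7

The MRCA of Ambystoma and Pseudotsuga is the node subtending ((Ambystoma,Lynx),((Pseudotsuga,(Rana,Takifugu)),(Gulo,Culex))).
That clade contains 7 terminal taxa: Ambystoma, Culex, Gulo, Lynx, Pseudotsuga, Rana, Takifugu.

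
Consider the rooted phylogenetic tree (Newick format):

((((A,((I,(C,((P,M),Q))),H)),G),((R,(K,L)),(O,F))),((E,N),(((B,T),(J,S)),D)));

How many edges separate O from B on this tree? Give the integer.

The MRCA of O and B is the root of the tree.
From O up to that node: 4 branches. From B up to the same node: 5 branches. Total: 4 + 5 = 9.

9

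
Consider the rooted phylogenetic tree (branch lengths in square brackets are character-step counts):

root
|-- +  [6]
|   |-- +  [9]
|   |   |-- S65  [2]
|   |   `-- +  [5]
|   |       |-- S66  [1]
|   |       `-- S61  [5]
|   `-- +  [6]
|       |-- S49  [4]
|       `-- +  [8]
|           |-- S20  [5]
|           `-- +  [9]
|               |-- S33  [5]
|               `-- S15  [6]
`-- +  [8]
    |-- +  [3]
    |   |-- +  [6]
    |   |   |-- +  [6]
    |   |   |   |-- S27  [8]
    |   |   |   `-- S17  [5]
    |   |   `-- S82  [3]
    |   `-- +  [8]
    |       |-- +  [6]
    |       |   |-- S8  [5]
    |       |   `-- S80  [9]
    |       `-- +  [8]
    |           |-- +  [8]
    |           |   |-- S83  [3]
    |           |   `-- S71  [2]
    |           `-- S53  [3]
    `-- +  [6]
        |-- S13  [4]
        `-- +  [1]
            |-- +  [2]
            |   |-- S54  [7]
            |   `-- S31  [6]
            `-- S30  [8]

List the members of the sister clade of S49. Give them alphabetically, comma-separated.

S49 attaches to the tree at the node subtending (S49,(S20,(S33,S15))).
The other lineage descending from that same node — the sister group — is (S20,(S33,S15)); its 3 tips in alphabetical order are the answer.

S15, S20, S33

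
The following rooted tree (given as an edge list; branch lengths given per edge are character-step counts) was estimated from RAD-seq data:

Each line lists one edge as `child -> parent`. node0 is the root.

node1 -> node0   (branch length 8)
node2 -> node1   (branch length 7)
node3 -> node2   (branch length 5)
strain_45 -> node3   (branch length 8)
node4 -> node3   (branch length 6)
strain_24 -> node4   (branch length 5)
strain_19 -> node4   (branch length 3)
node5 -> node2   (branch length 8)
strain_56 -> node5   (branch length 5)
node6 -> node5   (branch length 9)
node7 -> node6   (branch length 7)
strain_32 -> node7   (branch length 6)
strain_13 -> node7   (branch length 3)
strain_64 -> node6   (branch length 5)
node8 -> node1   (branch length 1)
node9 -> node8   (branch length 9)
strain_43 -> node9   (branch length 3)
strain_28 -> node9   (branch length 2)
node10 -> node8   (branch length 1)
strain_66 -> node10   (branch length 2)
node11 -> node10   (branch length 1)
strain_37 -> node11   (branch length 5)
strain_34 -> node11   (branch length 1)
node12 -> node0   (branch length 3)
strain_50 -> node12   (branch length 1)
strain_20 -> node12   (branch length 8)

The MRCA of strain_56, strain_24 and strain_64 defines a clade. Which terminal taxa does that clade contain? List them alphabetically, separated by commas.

Tracing strain_56: it sits inside (strain_56,((strain_32,strain_13),strain_64)).
Tracing strain_24: it sits inside (strain_24,strain_19).
Tracing strain_64: it sits inside ((strain_32,strain_13),strain_64).
The smallest clade enclosing all 3 is ((strain_45,(strain_24,strain_19)),(strain_56,((strain_32,strain_13),strain_64))); the answer is its 7 terminal taxa in alphabetical order.

strain_13, strain_19, strain_24, strain_32, strain_45, strain_56, strain_64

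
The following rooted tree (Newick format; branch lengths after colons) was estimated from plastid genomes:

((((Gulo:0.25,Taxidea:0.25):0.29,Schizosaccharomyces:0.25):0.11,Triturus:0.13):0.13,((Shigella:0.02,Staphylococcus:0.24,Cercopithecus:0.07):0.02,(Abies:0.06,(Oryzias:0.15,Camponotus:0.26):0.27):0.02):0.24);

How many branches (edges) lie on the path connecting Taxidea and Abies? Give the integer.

7

The MRCA of Taxidea and Abies is the root of the tree.
From Taxidea up to that node: 4 branches. From Abies up to the same node: 3 branches. Total: 4 + 3 = 7.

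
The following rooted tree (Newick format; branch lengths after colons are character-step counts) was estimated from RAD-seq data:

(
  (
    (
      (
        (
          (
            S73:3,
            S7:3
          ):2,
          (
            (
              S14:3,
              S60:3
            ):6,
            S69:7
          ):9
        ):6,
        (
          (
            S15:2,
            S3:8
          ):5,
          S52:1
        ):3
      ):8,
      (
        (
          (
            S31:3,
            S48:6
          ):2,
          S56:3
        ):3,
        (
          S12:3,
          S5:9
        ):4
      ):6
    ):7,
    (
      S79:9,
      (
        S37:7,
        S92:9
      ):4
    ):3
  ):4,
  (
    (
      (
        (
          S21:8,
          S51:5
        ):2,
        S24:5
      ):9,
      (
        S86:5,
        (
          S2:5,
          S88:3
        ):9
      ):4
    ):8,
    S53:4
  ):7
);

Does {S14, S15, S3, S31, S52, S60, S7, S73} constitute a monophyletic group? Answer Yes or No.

The MRCA of the listed taxa subtends ((((S73,S7),((S14,S60),S69)),((S15,S3),S52)),(((S31,S48),S56),(S12,S5))).
That clade also contains S12, S48, S5, S56, S69, which are not in the proposed group, so the group is not monophyletic.

No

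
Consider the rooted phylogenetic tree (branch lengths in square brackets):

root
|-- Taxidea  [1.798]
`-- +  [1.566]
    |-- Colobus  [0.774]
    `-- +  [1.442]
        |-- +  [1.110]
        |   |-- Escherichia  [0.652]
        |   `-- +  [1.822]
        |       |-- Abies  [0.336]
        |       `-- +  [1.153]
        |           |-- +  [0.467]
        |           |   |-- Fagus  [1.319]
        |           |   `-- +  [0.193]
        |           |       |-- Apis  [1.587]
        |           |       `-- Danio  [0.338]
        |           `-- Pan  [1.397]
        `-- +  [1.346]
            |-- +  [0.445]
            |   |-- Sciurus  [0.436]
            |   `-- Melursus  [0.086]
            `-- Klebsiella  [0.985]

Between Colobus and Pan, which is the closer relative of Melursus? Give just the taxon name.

The MRCA of Melursus and Pan subtends ((Escherichia,(Abies,((Fagus,(Apis,Danio)),Pan))),((Sciurus,Melursus),Klebsiella)) (9 taxa).
The MRCA of Melursus and Colobus subtends (Colobus,((Escherichia,(Abies,((Fagus,(Apis,Danio)),Pan))),((Sciurus,Melursus),Klebsiella))) (10 taxa).
The first is nested inside the second, so Melursus shares a more recent common ancestor with Pan.

Pan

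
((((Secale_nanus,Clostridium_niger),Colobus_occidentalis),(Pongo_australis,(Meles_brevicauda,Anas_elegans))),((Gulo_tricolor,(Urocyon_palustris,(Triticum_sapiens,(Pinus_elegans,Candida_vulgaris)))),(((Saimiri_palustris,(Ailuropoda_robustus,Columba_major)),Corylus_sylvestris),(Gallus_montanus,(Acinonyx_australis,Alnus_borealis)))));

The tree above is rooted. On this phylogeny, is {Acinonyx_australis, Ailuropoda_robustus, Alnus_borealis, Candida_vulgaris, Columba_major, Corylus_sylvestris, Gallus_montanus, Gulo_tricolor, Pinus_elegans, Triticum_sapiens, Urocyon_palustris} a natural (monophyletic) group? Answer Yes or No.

The MRCA of the listed taxa subtends ((Gulo_tricolor,(Urocyon_palustris,(Triticum_sapiens,(Pinus_elegans,Candida_vulgaris)))),(((Saimiri_palustris,(Ailuropoda_robustus,Columba_major)),Corylus_sylvestris),(Gallus_montanus,(Acinonyx_australis,Alnus_borealis)))).
That clade also contains Saimiri_palustris, which is not in the proposed group, so the group is not monophyletic.

No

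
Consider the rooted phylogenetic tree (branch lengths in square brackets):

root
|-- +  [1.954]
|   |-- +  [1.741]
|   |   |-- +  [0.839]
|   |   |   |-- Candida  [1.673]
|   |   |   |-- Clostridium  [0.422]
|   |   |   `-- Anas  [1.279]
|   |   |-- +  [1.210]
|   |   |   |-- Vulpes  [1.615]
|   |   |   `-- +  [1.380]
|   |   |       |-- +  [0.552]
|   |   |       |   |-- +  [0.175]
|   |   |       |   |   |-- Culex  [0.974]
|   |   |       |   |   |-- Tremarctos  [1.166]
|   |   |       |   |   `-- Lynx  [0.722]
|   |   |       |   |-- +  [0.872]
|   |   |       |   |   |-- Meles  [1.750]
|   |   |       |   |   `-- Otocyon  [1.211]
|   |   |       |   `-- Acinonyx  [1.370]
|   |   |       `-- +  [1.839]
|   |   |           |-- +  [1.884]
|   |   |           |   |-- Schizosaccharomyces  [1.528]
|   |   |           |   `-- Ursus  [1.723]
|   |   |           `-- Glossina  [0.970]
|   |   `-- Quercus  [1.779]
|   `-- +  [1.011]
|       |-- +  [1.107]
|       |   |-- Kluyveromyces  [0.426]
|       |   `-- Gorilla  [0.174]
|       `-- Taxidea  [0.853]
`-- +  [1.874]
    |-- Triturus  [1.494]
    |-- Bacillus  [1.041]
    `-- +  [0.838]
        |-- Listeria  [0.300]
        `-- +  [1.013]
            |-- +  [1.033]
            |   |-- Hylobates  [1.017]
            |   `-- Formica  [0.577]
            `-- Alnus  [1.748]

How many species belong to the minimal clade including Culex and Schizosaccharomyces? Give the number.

The MRCA of Culex and Schizosaccharomyces is the node subtending (((Culex,Tremarctos,Lynx),(Meles,Otocyon),Acinonyx),((Schizosaccharomyces,Ursus),Glossina)).
That clade contains 9 terminal taxa: Acinonyx, Culex, Glossina, Lynx, Meles, Otocyon, Schizosaccharomyces, Tremarctos, Ursus.

9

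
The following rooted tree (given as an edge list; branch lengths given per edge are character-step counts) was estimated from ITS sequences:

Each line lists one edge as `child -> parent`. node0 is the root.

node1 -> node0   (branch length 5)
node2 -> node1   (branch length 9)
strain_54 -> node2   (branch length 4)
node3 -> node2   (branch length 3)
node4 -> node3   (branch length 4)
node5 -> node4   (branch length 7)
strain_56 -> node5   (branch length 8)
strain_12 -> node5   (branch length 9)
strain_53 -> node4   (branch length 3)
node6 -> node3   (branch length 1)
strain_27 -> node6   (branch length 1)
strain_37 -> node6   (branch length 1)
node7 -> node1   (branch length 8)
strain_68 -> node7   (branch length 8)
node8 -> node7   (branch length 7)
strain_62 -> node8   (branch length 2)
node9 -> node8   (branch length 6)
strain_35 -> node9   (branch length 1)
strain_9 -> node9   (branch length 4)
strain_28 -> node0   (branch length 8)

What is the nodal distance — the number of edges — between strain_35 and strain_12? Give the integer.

9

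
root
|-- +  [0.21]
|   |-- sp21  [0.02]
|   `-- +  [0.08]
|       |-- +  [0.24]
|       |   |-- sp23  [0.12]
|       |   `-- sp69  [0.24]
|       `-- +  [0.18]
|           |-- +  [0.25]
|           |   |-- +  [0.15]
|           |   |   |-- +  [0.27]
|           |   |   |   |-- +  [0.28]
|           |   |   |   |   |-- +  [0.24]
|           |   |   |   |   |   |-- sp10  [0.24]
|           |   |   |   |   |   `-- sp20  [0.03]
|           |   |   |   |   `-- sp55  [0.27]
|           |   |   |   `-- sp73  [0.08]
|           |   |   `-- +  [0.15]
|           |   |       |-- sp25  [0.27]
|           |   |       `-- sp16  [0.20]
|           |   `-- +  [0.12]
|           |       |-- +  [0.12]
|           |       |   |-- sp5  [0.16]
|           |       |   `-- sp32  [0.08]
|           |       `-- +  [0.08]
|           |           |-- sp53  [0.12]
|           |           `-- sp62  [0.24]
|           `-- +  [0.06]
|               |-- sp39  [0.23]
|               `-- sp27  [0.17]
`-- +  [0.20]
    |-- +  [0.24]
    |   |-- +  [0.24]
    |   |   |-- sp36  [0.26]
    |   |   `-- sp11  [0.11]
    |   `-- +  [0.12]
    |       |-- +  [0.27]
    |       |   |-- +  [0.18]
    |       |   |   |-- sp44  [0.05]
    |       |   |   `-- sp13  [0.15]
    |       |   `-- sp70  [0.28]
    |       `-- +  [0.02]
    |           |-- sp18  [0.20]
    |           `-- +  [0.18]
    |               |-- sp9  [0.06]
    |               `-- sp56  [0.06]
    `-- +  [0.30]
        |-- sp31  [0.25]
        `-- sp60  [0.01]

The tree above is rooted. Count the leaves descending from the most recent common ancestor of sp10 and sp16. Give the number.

6

The MRCA of sp10 and sp16 is the node subtending ((((sp10,sp20),sp55),sp73),(sp25,sp16)).
That clade contains 6 terminal taxa: sp10, sp16, sp20, sp25, sp55, sp73.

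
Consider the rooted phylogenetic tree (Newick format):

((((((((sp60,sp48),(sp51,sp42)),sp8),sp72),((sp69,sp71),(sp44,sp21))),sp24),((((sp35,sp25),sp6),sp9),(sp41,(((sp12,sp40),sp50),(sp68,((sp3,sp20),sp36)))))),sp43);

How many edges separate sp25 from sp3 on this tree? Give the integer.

The MRCA of sp25 and sp3 is the node subtending ((((sp35,sp25),sp6),sp9),(sp41,(((sp12,sp40),sp50),(sp68,((sp3,sp20),sp36))))).
From sp25 up to that node: 4 branches. From sp3 up to the same node: 6 branches. Total: 4 + 6 = 10.

10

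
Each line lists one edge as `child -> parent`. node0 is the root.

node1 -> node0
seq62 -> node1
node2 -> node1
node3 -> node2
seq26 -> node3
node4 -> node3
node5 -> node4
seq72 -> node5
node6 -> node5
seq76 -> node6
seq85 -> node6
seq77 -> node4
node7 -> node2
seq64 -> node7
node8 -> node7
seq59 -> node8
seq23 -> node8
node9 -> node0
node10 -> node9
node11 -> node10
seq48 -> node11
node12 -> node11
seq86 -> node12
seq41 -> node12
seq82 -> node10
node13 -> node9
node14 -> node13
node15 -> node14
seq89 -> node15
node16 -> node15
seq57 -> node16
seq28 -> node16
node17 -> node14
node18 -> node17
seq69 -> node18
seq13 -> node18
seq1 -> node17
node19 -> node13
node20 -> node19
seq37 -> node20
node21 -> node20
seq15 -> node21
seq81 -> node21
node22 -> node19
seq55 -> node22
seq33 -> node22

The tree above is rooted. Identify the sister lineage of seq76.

seq85

seq76 attaches to the tree at the node subtending (seq76,seq85).
The other lineage descending from that same node — the sister group — is the single tip seq85.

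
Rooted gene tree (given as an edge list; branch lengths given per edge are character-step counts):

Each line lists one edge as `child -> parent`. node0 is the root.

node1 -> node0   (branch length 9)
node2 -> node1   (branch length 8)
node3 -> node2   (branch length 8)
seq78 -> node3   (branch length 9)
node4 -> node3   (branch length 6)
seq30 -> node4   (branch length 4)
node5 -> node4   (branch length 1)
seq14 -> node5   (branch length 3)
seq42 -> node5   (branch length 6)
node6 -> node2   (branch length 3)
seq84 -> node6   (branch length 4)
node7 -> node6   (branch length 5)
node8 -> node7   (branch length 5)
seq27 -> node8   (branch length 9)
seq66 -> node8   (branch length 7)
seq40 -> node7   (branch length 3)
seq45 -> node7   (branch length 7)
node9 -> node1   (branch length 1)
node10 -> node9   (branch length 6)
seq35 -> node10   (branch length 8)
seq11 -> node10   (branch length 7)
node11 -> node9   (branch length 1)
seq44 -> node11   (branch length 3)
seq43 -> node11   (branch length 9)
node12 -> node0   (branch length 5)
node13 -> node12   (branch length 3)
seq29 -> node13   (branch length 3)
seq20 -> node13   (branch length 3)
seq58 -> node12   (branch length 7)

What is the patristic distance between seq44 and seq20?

25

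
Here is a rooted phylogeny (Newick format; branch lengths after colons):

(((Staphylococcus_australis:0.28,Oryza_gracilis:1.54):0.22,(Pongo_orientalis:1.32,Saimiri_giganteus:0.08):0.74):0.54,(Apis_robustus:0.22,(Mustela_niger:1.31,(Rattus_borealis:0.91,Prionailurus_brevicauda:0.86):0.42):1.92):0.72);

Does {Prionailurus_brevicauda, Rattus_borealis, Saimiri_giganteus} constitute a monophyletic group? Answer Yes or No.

The MRCA of the listed taxa is the root, so the smallest clade containing them is the whole tree.
That clade also contains Apis_robustus, Mustela_niger, Oryza_gracilis, Pongo_orientalis, Staphylococcus_australis, which are not in the proposed group, so the group is not monophyletic.

No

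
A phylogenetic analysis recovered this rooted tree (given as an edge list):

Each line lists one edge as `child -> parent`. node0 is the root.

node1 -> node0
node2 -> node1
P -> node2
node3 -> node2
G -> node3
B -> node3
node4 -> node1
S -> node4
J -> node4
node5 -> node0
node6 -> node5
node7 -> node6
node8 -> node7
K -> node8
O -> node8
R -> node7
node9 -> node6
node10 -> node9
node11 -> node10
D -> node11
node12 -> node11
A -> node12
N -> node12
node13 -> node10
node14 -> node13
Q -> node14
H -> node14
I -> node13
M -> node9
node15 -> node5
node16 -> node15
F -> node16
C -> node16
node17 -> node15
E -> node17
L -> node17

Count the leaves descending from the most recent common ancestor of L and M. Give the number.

The MRCA of L and M is the node subtending ((((K,O),R),(((D,(A,N)),((Q,H),I)),M)),((F,C),(E,L))).
That clade contains 14 terminal taxa: A, C, D, E, F, H, I, K, L, M, N, O, Q, R.

14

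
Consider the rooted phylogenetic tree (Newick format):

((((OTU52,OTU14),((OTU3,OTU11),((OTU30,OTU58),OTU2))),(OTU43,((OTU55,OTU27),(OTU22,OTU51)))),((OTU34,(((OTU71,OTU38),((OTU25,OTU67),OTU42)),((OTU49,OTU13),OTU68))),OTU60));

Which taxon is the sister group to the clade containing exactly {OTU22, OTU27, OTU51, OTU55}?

The clade containing exactly {OTU22, OTU27, OTU51, OTU55} attaches to the tree at the node subtending (OTU43,((OTU55,OTU27),(OTU22,OTU51))).
The other lineage descending from that same node — the sister group — is the single tip OTU43.

OTU43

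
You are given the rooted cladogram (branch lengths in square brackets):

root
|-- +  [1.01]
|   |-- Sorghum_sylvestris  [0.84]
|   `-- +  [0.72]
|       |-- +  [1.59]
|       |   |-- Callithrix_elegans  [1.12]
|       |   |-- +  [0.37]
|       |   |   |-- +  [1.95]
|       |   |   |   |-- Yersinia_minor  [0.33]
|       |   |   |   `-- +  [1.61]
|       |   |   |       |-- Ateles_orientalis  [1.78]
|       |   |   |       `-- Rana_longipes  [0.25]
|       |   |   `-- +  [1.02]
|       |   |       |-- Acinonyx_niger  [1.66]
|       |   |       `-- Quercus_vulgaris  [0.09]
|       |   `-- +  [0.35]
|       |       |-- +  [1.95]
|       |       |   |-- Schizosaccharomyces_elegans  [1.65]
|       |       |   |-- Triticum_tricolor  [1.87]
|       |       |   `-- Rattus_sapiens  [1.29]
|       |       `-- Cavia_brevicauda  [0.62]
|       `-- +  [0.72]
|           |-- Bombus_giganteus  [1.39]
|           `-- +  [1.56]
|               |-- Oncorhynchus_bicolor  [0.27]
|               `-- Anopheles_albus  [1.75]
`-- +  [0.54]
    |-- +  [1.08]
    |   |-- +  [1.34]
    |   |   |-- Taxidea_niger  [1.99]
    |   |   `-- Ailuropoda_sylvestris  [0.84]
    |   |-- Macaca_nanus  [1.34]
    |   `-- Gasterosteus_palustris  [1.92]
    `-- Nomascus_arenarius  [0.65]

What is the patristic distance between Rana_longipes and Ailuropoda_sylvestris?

11.30

The path runs Rana_longipes → … → MRCA → … → Ailuropoda_sylvestris; the MRCA is the root of the tree.
Branch lengths along that path: 0.25 + 1.61 + 1.95 + 0.37 + 1.59 + 0.72 + 1.01 + 0.54 + 1.08 + 1.34 + 0.84 = 11.30.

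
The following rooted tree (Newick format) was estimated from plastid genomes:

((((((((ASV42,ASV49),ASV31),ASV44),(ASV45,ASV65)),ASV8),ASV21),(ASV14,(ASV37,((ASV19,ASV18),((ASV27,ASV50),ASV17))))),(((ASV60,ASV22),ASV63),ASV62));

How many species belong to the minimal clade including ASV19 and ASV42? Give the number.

The MRCA of ASV19 and ASV42 is the node subtending (((((((ASV42,ASV49),ASV31),ASV44),(ASV45,ASV65)),ASV8),ASV21),(ASV14,(ASV37,((ASV19,ASV18),((ASV27,ASV50),ASV17))))).
That clade contains 15 terminal taxa: ASV14, ASV17, ASV18, ASV19, ASV21, ASV27, ASV31, ASV37, ASV42, ASV44, ASV45, ASV49, ASV50, ASV65, ASV8.

15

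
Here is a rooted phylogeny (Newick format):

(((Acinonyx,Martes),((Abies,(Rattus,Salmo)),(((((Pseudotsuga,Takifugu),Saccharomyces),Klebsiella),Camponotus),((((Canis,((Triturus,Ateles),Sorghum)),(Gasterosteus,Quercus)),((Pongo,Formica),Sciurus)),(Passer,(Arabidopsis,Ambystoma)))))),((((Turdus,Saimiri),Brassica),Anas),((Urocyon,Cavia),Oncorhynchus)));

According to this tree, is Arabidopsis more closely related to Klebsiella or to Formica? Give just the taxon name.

Formica

The MRCA of Arabidopsis and Formica subtends ((((Canis,((Triturus,Ateles),Sorghum)),(Gasterosteus,Quercus)),((Pongo,Formica),Sciurus)),(Passer,(Arabidopsis,Ambystoma))) (12 taxa).
The MRCA of Arabidopsis and Klebsiella subtends (((((Pseudotsuga,Takifugu),Saccharomyces),Klebsiella),Camponotus),((((Canis,((Triturus,Ateles),Sorghum)),(Gasterosteus,Quercus)),((Pongo,Formica),Sciurus)),(Passer,(Arabidopsis,Ambystoma)))) (17 taxa).
The first is nested inside the second, so Arabidopsis shares a more recent common ancestor with Formica.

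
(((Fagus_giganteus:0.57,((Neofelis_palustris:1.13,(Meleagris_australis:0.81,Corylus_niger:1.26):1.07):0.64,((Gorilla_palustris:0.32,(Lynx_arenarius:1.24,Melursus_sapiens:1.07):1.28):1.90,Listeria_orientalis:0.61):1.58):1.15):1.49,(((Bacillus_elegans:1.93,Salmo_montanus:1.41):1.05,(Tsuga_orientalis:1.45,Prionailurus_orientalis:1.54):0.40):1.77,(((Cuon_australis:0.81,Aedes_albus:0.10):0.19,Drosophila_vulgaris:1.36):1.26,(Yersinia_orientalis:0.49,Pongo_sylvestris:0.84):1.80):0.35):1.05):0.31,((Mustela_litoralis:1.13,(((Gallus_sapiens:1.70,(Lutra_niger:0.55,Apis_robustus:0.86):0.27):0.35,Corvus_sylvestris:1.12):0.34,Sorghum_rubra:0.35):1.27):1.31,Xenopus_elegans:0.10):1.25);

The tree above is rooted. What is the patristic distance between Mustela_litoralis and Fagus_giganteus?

The path runs Mustela_litoralis → … → MRCA → … → Fagus_giganteus; the MRCA is the root of the tree.
Branch lengths along that path: 1.13 + 1.31 + 1.25 + 0.31 + 1.49 + 0.57 = 6.06.

6.06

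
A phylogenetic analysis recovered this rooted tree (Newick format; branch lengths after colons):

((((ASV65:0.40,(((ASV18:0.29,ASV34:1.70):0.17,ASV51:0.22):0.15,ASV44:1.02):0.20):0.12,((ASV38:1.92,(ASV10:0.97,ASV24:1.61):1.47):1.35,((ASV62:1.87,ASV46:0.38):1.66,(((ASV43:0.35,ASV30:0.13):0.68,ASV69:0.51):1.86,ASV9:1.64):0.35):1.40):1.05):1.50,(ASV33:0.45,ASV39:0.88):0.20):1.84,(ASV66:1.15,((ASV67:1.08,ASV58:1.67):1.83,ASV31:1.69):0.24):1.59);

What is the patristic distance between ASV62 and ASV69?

6.25

The path runs ASV62 → … → MRCA → … → ASV69; the MRCA is the node subtending ((ASV62,ASV46),(((ASV43,ASV30),ASV69),ASV9)).
Branch lengths along that path: 1.87 + 1.66 + 0.35 + 1.86 + 0.51 = 6.25.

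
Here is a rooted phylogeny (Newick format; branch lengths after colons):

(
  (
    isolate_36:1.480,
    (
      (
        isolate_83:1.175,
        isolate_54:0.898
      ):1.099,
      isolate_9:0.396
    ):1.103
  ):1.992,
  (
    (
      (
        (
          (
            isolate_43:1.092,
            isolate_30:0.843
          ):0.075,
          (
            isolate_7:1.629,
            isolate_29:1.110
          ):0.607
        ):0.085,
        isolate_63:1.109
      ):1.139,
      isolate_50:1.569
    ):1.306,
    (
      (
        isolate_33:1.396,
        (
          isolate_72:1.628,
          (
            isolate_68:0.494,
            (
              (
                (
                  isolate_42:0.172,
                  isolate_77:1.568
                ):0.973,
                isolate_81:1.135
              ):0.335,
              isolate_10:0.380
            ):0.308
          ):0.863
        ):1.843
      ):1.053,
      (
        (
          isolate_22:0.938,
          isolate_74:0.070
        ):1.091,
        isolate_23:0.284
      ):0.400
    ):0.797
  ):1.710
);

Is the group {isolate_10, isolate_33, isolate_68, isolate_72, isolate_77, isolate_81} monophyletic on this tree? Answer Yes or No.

No

The MRCA of the listed taxa subtends (isolate_33,(isolate_72,(isolate_68,(((isolate_42,isolate_77),isolate_81),isolate_10)))).
That clade also contains isolate_42, which is not in the proposed group, so the group is not monophyletic.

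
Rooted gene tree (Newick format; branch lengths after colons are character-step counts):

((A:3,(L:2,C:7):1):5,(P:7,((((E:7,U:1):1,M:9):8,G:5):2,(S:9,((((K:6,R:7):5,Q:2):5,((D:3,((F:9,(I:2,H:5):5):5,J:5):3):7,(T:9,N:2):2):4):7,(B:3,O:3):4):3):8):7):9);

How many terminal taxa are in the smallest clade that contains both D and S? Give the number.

13

The MRCA of D and S is the node subtending (S,((((K,R),Q),((D,((F,(I,H)),J)),(T,N))),(B,O))).
That clade contains 13 terminal taxa: B, D, F, H, I, J, K, N, O, Q, R, S, T.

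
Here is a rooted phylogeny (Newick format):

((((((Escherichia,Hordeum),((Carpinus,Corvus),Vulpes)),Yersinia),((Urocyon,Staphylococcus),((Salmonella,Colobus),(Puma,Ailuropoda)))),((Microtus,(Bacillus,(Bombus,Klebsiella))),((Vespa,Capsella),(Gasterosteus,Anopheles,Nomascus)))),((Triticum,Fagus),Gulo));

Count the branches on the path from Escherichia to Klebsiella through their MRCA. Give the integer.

The MRCA of Escherichia and Klebsiella is the node subtending (((((Escherichia,Hordeum),((Carpinus,Corvus),Vulpes)),Yersinia),((Urocyon,Staphylococcus),((Salmonella,Colobus),(Puma,Ailuropoda)))),((Microtus,(Bacillus,(Bombus,Klebsiella))),((Vespa,Capsella),(Gasterosteus,Anopheles,Nomascus)))).
From Escherichia up to that node: 5 branches. From Klebsiella up to the same node: 5 branches. Total: 5 + 5 = 10.

10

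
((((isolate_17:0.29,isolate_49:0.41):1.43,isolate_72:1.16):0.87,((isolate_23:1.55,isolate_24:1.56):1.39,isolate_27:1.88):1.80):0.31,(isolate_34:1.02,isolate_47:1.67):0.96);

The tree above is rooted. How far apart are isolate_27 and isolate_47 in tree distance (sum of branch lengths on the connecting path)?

The path runs isolate_27 → … → MRCA → … → isolate_47; the MRCA is the root of the tree.
Branch lengths along that path: 1.88 + 1.80 + 0.31 + 0.96 + 1.67 = 6.62.

6.62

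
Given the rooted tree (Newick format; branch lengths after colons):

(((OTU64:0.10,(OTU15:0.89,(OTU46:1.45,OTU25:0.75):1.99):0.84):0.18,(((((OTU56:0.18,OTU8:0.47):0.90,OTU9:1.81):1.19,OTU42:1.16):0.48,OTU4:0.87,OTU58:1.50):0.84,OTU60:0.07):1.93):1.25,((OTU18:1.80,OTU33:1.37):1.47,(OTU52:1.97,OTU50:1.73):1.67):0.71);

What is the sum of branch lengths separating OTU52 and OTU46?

10.06

The path runs OTU52 → … → MRCA → … → OTU46; the MRCA is the root of the tree.
Branch lengths along that path: 1.97 + 1.67 + 0.71 + 1.25 + 0.18 + 0.84 + 1.99 + 1.45 = 10.06.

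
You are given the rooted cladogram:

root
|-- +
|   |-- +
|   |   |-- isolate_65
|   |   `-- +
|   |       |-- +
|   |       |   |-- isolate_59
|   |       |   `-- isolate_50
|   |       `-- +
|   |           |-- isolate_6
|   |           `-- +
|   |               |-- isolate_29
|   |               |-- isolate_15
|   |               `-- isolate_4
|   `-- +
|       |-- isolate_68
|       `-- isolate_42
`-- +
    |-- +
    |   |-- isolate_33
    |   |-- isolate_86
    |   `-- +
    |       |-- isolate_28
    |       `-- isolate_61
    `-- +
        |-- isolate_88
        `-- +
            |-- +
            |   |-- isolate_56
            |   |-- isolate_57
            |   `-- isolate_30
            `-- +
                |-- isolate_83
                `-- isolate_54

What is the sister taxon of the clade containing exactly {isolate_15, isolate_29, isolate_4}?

The clade containing exactly {isolate_15, isolate_29, isolate_4} attaches to the tree at the node subtending (isolate_6,(isolate_29,isolate_15,isolate_4)).
The other lineage descending from that same node — the sister group — is the single tip isolate_6.

isolate_6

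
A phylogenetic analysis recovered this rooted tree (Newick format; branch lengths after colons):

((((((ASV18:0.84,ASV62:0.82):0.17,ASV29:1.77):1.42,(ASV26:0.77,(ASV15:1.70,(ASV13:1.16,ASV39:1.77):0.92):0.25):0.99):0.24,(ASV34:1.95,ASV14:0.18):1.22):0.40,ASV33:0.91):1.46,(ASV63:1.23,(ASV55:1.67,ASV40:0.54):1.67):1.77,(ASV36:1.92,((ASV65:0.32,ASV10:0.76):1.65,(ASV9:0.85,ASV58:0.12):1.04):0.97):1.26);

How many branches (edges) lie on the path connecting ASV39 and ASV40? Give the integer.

The MRCA of ASV39 and ASV40 is the root of the tree.
From ASV39 up to that node: 7 branches. From ASV40 up to the same node: 3 branches. Total: 7 + 3 = 10.

10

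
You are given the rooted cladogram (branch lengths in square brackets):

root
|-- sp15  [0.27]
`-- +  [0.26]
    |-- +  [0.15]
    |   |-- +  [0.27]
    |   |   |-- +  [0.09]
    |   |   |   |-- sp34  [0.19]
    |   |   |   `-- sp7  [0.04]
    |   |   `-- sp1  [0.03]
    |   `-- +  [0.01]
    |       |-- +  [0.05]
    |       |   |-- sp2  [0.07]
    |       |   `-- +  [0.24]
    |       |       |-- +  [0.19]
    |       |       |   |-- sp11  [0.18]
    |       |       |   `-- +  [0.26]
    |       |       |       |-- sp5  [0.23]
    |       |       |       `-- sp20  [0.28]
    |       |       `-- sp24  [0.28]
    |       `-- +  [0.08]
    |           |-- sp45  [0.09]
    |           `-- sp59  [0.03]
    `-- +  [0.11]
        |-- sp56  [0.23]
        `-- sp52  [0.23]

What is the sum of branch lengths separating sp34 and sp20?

The path runs sp34 → … → MRCA → … → sp20; the MRCA is the node subtending (((sp34,sp7),sp1),((sp2,((sp11,(sp5,sp20)),sp24)),(sp45,sp59))).
Branch lengths along that path: 0.19 + 0.09 + 0.27 + 0.01 + 0.05 + 0.24 + 0.19 + 0.26 + 0.28 = 1.58.

1.58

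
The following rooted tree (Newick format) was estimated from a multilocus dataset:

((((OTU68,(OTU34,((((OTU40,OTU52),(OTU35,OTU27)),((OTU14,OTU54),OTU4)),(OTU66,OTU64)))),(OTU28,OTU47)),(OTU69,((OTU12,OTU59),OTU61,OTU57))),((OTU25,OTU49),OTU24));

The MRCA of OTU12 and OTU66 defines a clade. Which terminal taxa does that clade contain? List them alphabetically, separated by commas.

OTU12, OTU14, OTU27, OTU28, OTU34, OTU35, OTU4, OTU40, OTU47, OTU52, OTU54, OTU57, OTU59, OTU61, OTU64, OTU66, OTU68, OTU69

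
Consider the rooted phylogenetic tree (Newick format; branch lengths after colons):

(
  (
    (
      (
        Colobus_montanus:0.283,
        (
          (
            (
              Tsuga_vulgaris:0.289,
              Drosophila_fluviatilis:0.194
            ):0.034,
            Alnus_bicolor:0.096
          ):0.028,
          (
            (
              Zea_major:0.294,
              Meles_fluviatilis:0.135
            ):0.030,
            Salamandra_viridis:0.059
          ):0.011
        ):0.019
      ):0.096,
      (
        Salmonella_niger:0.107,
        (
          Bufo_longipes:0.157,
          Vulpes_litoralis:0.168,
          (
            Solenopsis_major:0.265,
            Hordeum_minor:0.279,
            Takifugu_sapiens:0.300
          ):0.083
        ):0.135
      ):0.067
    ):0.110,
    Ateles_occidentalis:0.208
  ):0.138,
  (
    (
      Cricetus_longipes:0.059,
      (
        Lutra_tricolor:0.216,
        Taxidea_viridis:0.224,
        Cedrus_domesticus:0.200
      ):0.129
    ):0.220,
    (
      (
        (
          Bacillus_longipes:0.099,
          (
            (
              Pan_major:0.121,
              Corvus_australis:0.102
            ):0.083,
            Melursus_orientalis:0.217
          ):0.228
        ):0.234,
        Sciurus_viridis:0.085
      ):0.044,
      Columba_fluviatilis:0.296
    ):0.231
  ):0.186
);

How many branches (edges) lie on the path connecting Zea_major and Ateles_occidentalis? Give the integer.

7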